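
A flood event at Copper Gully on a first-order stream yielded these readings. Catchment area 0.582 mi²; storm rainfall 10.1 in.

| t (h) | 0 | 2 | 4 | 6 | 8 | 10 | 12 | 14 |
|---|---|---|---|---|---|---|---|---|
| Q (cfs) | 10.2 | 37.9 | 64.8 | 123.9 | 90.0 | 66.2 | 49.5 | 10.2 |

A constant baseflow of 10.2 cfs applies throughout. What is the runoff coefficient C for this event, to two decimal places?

C ≈ 0.20

ΣQ_DR = 371.1 cfs; V = ΣQ_DR·Δt = 2.672 × 10^6 ft³.
Runoff depth d = V / A = 1.976 in.
C = d / P = 1.976 / 10.1 = 0.20.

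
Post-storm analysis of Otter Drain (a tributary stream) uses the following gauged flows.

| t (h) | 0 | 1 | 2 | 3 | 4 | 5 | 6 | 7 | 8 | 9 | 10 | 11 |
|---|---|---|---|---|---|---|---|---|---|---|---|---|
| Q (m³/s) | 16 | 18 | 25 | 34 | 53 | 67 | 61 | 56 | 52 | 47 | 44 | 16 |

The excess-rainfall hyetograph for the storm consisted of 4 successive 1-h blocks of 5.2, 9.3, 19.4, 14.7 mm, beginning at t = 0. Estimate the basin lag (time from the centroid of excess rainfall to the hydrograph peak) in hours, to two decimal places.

Centroid of excess rainfall: t_c = Σ P_i·t̄_i / ΣP_i = 2.3971 h (block centres at 0.5, 1.5, 2.5, 3.5 h).
Hydrograph peak occurs at t = 5 h, so basin lag t_L = 5 − 2.3971 = 2.60 h.

t_L ≈ 2.60 h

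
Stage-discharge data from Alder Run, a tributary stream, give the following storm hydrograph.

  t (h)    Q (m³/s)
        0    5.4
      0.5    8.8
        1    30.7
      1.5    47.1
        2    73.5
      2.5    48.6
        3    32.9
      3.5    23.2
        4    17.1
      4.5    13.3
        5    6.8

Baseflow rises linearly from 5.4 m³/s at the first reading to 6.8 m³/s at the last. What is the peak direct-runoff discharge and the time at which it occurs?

Subtracting baseflow gives direct-runoff ordinates: 0.00, 3.26, 25.02, 41.28, 67.54, 42.50, 26.66, 16.82, 10.58, 6.64, 0.00 m³/s.
The maximum is 67.54 m³/s, occurring at the reading for t = 2 h.

Q_p = 67.54 m³/s at t = 2 h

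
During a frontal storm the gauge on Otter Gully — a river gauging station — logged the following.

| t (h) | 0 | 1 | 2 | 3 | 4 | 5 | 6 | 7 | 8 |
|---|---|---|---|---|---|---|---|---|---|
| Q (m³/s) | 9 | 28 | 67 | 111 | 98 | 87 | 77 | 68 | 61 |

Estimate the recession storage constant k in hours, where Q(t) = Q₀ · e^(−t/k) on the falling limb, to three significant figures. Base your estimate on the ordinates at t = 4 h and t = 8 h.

k ≈ 8.44 h

On the falling limb, Q drops from 98 to 61 m³/s between t = 4 h and t = 8 h (Δt = 4 h).
k = −Δt / ln(Q₂/Q₁) = −4 / ln(61/98) = 8.44 h.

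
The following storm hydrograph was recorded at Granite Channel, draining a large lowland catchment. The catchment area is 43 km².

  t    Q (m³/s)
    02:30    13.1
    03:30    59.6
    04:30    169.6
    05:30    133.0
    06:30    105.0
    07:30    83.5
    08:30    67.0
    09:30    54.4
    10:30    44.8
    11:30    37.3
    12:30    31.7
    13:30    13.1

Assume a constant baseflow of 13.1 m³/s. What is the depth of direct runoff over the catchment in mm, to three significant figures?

d ≈ 54.8 mm

Direct runoff: 0.0, 46.5, 156.5, 119.9, 91.9, 70.4, 53.9, 41.3, 31.7, 24.2, 18.6, 0.0 m³/s; ΣQ_DR = 654.9 m³/s.
V = ΣQ_DR · Δt = 654.9 × 3600 s = 2.358 × 10^6 m³.
Over A = 43 km², depth = V / A = 54.8 mm.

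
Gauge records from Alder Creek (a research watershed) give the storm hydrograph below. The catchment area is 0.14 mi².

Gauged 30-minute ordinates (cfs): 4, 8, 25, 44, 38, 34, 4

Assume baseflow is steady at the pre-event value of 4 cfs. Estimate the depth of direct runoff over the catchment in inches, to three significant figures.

Direct runoff: 0.0, 4.0, 21.0, 40.0, 34.0, 30.0, 0.0 cfs; ΣQ_DR = 129.0 cfs.
V = ΣQ_DR · Δt = 129.0 × 1800 s = 2.322 × 10^5 ft³.
Over A = 0.14 mi², depth = V / A = 0.714 in.

d ≈ 0.714 in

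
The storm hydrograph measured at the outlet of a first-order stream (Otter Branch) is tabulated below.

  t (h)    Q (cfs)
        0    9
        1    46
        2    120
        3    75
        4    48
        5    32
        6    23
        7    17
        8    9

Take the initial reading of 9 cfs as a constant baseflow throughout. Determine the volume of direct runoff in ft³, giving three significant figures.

Direct-runoff ordinates (Q − Q_b): 0.0, 37.0, 111.0, 66.0, 39.0, 23.0, 14.0, 8.0, 0.0 cfs.
ΣQ_DR = 298.0 cfs.
With Δt = 1 h = 3600 s, V = ΣQ_DR · Δt = 298.0 × 3600 = 1.07 × 10^6 ft³.

V ≈ 1.07 × 10^6 ft³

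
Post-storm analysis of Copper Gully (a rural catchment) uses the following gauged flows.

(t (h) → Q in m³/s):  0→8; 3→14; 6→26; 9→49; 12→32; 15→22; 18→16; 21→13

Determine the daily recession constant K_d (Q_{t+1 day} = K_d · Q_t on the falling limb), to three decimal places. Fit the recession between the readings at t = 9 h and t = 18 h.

Between t = 9 h and t = 18 h the flow falls from 49 to 16 m³/s over 3×3 h = 9 h.
Per-interval ratio K = (16/49)^(1/3) = 0.6886; K_d = K^(24/3) = 0.051.

K_d ≈ 0.051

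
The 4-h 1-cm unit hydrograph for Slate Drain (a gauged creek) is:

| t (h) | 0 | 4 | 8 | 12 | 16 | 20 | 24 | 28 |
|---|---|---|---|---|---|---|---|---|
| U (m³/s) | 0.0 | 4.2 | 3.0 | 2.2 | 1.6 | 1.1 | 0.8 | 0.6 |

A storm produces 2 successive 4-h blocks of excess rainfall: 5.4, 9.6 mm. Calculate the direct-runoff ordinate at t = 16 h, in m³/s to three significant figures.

Q ≈ 2.98 m³/s

By discrete convolution, Q_j = Σ (P_i / 10 mm) · U_{j−i}.
At t = 16 h (j=4): Q = (5.4/10)·1.6 + (9.6/10)·2.2 = 2.98 m³/s.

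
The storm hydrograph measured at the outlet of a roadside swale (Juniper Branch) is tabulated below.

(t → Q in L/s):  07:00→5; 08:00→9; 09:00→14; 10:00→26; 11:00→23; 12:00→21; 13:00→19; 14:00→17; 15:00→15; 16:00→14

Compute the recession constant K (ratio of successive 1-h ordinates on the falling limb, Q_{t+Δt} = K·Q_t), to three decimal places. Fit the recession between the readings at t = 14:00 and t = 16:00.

Using the recession-limb readings at t = 14:00 and t = 16:00: Q falls from 17 to 14 L/s over 2 intervals.
K = (Q₂/Q₁)^(1/2) = (14/17)^(1/2) = 0.907.

K ≈ 0.907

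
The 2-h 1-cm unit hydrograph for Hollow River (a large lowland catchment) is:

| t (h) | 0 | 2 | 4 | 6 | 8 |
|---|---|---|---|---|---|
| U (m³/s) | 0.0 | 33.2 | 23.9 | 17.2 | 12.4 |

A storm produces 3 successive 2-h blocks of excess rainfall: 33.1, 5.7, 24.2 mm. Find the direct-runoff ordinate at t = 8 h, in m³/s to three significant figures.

By discrete convolution, Q_j = Σ (P_i / 10 mm) · U_{j−i}.
At t = 8 h (j=4): Q = (33.1/10)·12.4 + (5.7/10)·17.2 + (24.2/10)·23.9 = 109 m³/s.

Q ≈ 109 m³/s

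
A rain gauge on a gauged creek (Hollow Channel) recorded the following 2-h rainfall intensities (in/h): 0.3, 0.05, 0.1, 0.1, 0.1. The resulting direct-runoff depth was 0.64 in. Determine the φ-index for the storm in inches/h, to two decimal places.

φ ≈ 0.07 in/h

Only the 4 blocks with intensity above φ contribute runoff: 0.3, 0.1, 0.1, 0.1 in/h.
Σ(I−φ)·Δt = d  ⇒  (0.3+0.1+0.1+0.1 − 4φ)·2 = 0.64
φ = (0.6000 − 0.64/2) / 4 = 0.07 in/h.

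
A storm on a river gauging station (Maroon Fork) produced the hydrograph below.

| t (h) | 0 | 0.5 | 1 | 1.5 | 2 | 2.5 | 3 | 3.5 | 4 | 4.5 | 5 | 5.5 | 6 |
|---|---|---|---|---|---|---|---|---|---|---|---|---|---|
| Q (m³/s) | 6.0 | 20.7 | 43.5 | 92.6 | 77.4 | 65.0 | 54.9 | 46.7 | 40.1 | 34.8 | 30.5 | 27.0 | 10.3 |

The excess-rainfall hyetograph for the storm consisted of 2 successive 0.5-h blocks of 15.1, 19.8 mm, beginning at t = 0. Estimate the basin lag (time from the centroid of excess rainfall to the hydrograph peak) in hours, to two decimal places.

t_L ≈ 0.97 h

Centroid of excess rainfall: t_c = Σ P_i·t̄_i / ΣP_i = 0.5337 h (block centres at 0.25, 0.75 h).
Hydrograph peak occurs at t = 1.5 h, so basin lag t_L = 1.5 − 0.5337 = 0.97 h.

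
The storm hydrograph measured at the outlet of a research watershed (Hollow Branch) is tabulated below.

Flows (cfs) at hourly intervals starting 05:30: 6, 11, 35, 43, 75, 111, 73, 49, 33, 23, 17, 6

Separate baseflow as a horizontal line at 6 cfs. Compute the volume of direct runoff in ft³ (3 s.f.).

Direct-runoff ordinates (Q − Q_b): 0.0, 5.0, 29.0, 37.0, 69.0, 105.0, 67.0, 43.0, 27.0, 17.0, 11.0, 0.0 cfs.
ΣQ_DR = 410.0 cfs.
With Δt = 1 h = 3600 s, V = ΣQ_DR · Δt = 410.0 × 3600 = 1.48 × 10^6 ft³.

V ≈ 1.48 × 10^6 ft³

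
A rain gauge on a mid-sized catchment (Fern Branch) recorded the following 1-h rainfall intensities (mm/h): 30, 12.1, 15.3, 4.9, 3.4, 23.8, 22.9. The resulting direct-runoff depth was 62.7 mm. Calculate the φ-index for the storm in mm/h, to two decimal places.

φ ≈ 8.28 mm/h

Only the 5 blocks with intensity above φ contribute runoff: 30, 12.1, 15.3, 23.8, 22.9 mm/h.
Σ(I−φ)·Δt = d  ⇒  (30+12.1+15.3+23.8+22.9 − 5φ)·1 = 62.7
φ = (104.1 − 62.7/1) / 5 = 8.28 mm/h.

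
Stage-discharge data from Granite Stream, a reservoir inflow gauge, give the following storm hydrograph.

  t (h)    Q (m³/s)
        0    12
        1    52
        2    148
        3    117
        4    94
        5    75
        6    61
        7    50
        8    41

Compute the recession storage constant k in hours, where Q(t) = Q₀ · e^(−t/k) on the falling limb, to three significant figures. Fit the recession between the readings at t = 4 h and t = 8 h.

k ≈ 4.82 h

On the falling limb, Q drops from 94 to 41 m³/s between t = 4 h and t = 8 h (Δt = 4 h).
k = −Δt / ln(Q₂/Q₁) = −4 / ln(41/94) = 4.82 h.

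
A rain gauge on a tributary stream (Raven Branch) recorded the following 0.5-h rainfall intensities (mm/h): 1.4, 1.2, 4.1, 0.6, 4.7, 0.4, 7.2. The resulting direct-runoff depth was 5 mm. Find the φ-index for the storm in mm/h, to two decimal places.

φ ≈ 2.00 mm/h

Only the 3 blocks with intensity above φ contribute runoff: 4.1, 4.7, 7.2 mm/h.
Σ(I−φ)·Δt = d  ⇒  (4.1+4.7+7.2 − 3φ)·0.5 = 5
φ = (16.00 − 5/0.5) / 3 = 2.00 mm/h.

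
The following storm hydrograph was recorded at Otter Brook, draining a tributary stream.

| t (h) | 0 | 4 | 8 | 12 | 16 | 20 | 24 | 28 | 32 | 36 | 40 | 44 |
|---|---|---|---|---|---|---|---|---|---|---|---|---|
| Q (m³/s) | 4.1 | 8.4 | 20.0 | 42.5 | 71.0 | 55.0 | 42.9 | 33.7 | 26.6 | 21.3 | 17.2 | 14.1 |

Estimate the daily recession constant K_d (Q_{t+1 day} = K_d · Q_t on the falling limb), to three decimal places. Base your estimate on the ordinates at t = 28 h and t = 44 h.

Between t = 28 h and t = 44 h the flow falls from 33.7 to 14.1 m³/s over 4×4 h = 16 h.
Per-interval ratio K = (14.1/33.7)^(1/4) = 0.8043; K_d = K^(24/4) = 0.271.

K_d ≈ 0.271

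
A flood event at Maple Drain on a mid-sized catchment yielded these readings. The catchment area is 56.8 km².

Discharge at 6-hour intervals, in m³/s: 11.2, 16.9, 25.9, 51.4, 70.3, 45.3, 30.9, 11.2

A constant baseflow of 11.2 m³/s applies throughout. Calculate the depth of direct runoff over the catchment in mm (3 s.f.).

d ≈ 66.0 mm

Direct runoff: 0.0, 5.7, 14.7, 40.2, 59.1, 34.1, 19.7, 0.0 m³/s; ΣQ_DR = 173.5 m³/s.
V = ΣQ_DR · Δt = 173.5 × 21600 s = 3.748 × 10^6 m³.
Over A = 56.8 km², depth = V / A = 66.0 mm.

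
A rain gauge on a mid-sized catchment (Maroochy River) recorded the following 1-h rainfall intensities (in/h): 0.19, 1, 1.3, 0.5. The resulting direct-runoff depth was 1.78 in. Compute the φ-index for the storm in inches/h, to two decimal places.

φ ≈ 0.34 in/h

Only the 3 blocks with intensity above φ contribute runoff: 1, 1.3, 0.5 in/h.
Σ(I−φ)·Δt = d  ⇒  (1+1.3+0.5 − 3φ)·1 = 1.78
φ = (2.800 − 1.78/1) / 3 = 0.34 in/h.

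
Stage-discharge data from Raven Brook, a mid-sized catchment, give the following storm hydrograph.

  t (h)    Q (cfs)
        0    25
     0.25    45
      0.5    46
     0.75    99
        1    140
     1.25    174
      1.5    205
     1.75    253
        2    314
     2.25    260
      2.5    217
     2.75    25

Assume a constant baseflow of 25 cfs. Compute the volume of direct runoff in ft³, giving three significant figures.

Direct-runoff ordinates (Q − Q_b): 0.0, 20.0, 21.0, 74.0, 115.0, 149.0, 180.0, 228.0, 289.0, 235.0, 192.0, 0.0 cfs.
ΣQ_DR = 1503 cfs.
With Δt = 0.25 h = 900 s, V = ΣQ_DR · Δt = 1503 × 900 = 1.35 × 10^6 ft³.

V ≈ 1.35 × 10^6 ft³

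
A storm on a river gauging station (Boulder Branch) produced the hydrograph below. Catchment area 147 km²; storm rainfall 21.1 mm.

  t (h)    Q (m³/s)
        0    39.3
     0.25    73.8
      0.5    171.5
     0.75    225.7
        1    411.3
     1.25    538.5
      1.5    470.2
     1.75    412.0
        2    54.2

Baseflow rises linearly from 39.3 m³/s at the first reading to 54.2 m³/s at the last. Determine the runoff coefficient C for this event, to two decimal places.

C ≈ 0.57

ΣQ_DR = 1976 m³/s; V = ΣQ_DR·Δt = 1.778 × 10^6 m³.
Runoff depth d = V / A = 12.10 mm.
C = d / P = 12.10 / 21.1 = 0.57.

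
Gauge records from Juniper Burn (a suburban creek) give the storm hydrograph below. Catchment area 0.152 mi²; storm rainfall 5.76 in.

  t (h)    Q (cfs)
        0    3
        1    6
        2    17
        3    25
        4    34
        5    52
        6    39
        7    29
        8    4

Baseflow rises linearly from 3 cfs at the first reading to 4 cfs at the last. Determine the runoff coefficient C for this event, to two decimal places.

C ≈ 0.31

ΣQ_DR = 177.5 cfs; V = ΣQ_DR·Δt = 6.390 × 10^5 ft³.
Runoff depth d = V / A = 1.810 in.
C = d / P = 1.810 / 5.76 = 0.31.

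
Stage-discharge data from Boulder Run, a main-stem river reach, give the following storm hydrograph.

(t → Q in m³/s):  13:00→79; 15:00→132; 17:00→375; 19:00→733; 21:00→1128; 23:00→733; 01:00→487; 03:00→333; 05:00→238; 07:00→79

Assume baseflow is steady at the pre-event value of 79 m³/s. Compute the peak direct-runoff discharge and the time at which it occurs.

Q_p = 1049.0 m³/s at t = 21:00

Subtracting baseflow gives direct-runoff ordinates: 0.0, 53.0, 296.0, 654.0, 1049.0, 654.0, 408.0, 254.0, 159.0, 0.0 m³/s.
The maximum is 1049.0 m³/s, occurring at the reading for t = 21:00.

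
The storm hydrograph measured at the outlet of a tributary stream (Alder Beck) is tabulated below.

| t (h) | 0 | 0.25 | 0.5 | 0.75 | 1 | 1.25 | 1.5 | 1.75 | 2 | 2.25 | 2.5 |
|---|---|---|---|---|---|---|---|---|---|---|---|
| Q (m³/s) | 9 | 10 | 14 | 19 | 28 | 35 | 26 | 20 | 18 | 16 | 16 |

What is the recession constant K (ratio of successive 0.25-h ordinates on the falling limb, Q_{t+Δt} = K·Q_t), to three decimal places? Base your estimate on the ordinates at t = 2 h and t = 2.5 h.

Using the recession-limb readings at t = 2 h and t = 2.5 h: Q falls from 18 to 16 m³/s over 2 intervals.
K = (Q₂/Q₁)^(1/2) = (16/18)^(1/2) = 0.943.

K ≈ 0.943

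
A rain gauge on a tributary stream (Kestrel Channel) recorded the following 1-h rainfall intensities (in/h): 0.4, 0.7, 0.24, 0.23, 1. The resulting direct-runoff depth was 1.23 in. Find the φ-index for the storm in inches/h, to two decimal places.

φ ≈ 0.29 in/h

Only the 3 blocks with intensity above φ contribute runoff: 0.4, 0.7, 1 in/h.
Σ(I−φ)·Δt = d  ⇒  (0.4+0.7+1 − 3φ)·1 = 1.23
φ = (2.100 − 1.23/1) / 3 = 0.29 in/h.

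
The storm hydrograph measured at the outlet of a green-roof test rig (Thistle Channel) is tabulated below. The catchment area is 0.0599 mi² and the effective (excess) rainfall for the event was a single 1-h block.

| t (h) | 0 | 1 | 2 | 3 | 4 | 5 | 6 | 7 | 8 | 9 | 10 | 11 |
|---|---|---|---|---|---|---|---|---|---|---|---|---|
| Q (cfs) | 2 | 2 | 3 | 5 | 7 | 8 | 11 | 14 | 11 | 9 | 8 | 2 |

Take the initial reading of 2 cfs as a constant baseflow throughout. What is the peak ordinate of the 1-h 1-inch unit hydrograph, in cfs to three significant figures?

Direct runoff: 0.0, 0.0, 1.0, 3.0, 5.0, 6.0, 9.0, 12.0, 9.0, 7.0, 6.0, 0.0 cfs; ΣQ_DR = 58.00 cfs, peak = 12.0 cfs.
Runoff depth d = ΣQ_DR·Δt / A = 58.00 × 3600 / (0.0599 mi²) = 1.500 in.
The 1-inch UH is the DRH scaled by (1 in)/d, so U_p = 12.0 × 1/1.500 = 8.00 cfs.

U_p ≈ 8.00 cfs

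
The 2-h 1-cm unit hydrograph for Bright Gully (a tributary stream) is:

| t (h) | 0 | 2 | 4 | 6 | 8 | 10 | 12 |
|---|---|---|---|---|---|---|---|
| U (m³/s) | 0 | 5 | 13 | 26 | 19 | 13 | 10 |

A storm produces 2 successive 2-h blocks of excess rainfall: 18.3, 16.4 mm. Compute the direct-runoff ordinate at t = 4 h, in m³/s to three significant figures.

By discrete convolution, Q_j = Σ (P_i / 10 mm) · U_{j−i}.
At t = 4 h (j=2): Q = (18.3/10)·13 + (16.4/10)·5 = 32.0 m³/s.

Q ≈ 32.0 m³/s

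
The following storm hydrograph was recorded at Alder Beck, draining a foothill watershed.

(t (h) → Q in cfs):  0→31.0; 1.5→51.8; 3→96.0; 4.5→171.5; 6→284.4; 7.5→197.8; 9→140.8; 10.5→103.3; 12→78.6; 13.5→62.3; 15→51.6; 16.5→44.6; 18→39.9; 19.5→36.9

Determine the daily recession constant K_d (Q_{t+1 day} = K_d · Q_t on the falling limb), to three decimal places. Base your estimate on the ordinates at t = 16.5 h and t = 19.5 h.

K_d ≈ 0.220

Between t = 16.5 h and t = 19.5 h the flow falls from 44.6 to 36.9 cfs over 2×1.5 h = 3 h.
Per-interval ratio K = (36.9/44.6)^(1/2) = 0.9096; K_d = K^(24/1.5) = 0.220.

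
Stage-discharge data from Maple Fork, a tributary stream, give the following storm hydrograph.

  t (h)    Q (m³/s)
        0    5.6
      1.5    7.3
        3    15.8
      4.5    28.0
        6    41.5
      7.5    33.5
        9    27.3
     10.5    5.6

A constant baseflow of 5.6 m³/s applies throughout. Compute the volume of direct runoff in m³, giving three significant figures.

V ≈ 6.47 × 10^5 m³

Direct-runoff ordinates (Q − Q_b): 0.0, 1.7, 10.2, 22.4, 35.9, 27.9, 21.7, 0.0 m³/s.
ΣQ_DR = 119.8 m³/s.
With Δt = 1.5 h = 5400 s, V = ΣQ_DR · Δt = 119.8 × 5400 = 6.47 × 10^5 m³.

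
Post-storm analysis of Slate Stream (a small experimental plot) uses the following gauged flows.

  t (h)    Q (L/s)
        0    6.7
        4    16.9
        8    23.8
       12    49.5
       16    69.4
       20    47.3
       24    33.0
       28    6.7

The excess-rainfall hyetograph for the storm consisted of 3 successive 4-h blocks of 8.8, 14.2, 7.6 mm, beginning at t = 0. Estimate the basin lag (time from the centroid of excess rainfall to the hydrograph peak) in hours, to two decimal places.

Centroid of excess rainfall: t_c = Σ P_i·t̄_i / ΣP_i = 5.8431 h (block centres at 2, 6, 10 h).
Hydrograph peak occurs at t = 16 h, so basin lag t_L = 16 − 5.8431 = 10.16 h.

t_L ≈ 10.16 h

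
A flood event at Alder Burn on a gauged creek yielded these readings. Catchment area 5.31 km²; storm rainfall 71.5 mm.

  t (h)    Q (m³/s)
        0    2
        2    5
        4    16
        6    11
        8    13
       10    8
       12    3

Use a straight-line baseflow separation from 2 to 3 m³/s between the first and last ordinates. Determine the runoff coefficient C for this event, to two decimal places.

C ≈ 0.77

ΣQ_DR = 40.50 m³/s; V = ΣQ_DR·Δt = 2.916 × 10^5 m³.
Runoff depth d = V / A = 54.92 mm.
C = d / P = 54.92 / 71.5 = 0.77.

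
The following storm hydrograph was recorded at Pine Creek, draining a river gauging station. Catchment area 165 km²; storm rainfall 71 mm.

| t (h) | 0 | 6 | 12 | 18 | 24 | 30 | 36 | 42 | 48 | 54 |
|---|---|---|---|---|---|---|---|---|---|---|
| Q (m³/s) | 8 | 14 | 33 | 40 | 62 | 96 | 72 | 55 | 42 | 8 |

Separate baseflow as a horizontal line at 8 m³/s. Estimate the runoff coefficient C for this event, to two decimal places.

C ≈ 0.65

ΣQ_DR = 350.0 m³/s; V = ΣQ_DR·Δt = 7.560 × 10^6 m³.
Runoff depth d = V / A = 45.82 mm.
C = d / P = 45.82 / 71 = 0.65.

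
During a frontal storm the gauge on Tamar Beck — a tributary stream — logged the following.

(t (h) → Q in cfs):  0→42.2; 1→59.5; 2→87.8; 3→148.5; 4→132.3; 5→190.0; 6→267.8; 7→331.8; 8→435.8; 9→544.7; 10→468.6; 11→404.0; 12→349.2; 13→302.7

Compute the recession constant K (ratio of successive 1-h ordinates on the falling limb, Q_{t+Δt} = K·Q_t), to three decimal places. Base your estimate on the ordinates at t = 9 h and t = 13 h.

Using the recession-limb readings at t = 9 h and t = 13 h: Q falls from 544.7 to 302.7 cfs over 4 intervals.
K = (Q₂/Q₁)^(1/4) = (302.7/544.7)^(1/4) = 0.863.

K ≈ 0.863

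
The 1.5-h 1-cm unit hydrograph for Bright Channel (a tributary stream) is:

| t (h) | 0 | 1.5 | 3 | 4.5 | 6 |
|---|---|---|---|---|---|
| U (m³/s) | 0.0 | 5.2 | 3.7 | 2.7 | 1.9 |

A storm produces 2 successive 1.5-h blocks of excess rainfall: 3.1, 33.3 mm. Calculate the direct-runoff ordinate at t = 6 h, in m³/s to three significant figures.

Q ≈ 9.58 m³/s

By discrete convolution, Q_j = Σ (P_i / 10 mm) · U_{j−i}.
At t = 6 h (j=4): Q = (3.1/10)·1.9 + (33.3/10)·2.7 = 9.58 m³/s.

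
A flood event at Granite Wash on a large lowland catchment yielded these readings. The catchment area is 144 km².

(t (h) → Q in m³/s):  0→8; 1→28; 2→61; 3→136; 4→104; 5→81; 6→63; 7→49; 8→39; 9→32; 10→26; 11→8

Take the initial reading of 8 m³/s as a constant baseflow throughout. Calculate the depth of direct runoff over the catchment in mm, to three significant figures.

d ≈ 13.5 mm

Direct runoff: 0.0, 20.0, 53.0, 128.0, 96.0, 73.0, 55.0, 41.0, 31.0, 24.0, 18.0, 0.0 m³/s; ΣQ_DR = 539.0 m³/s.
V = ΣQ_DR · Δt = 539.0 × 3600 s = 1.940 × 10^6 m³.
Over A = 144 km², depth = V / A = 13.5 mm.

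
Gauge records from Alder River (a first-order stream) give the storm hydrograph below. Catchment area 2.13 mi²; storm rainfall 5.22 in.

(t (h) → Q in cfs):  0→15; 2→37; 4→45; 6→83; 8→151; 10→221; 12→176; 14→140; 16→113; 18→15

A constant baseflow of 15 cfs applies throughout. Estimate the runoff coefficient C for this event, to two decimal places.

C ≈ 0.24

ΣQ_DR = 846.0 cfs; V = ΣQ_DR·Δt = 6.091 × 10^6 ft³.
Runoff depth d = V / A = 1.231 in.
C = d / P = 1.231 / 5.22 = 0.24.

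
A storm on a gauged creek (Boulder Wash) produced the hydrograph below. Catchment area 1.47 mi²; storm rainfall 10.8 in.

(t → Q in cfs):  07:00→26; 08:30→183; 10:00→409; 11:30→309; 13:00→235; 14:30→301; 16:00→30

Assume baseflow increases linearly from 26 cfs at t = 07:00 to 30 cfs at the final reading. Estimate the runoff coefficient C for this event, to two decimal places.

C ≈ 0.19

ΣQ_DR = 1297 cfs; V = ΣQ_DR·Δt = 7.004 × 10^6 ft³.
Runoff depth d = V / A = 2.051 in.
C = d / P = 2.051 / 10.8 = 0.19.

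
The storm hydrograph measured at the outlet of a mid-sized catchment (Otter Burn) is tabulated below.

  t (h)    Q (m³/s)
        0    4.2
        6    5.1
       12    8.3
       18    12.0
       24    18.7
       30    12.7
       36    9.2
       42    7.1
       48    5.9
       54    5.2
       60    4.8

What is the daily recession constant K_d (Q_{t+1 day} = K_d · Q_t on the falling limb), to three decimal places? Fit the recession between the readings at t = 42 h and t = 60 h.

K_d ≈ 0.593

Between t = 42 h and t = 60 h the flow falls from 7.1 to 4.8 m³/s over 3×6 h = 18 h.
Per-interval ratio K = (4.8/7.1)^(1/3) = 0.8777; K_d = K^(24/6) = 0.593.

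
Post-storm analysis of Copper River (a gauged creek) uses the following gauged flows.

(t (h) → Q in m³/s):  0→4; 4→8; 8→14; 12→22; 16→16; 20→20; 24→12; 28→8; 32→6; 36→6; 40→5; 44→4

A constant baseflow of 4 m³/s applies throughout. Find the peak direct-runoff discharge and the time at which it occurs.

Q_p = 18.0 m³/s at t = 12 h

Subtracting baseflow gives direct-runoff ordinates: 0.0, 4.0, 10.0, 18.0, 12.0, 16.0, 8.0, 4.0, 2.0, 2.0, 1.0, 0.0 m³/s.
The maximum is 18.0 m³/s, occurring at the reading for t = 12 h.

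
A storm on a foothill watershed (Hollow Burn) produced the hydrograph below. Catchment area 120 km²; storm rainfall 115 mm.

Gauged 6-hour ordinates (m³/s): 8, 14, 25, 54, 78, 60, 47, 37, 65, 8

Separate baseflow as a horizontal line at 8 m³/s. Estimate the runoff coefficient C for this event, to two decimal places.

ΣQ_DR = 316.0 m³/s; V = ΣQ_DR·Δt = 6.826 × 10^6 m³.
Runoff depth d = V / A = 56.88 mm.
C = d / P = 56.88 / 115 = 0.49.

C ≈ 0.49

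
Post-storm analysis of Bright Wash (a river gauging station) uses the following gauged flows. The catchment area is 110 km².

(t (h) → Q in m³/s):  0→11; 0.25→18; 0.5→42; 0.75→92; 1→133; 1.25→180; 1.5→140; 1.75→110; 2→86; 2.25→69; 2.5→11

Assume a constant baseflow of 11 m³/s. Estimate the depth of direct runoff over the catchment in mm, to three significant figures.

d ≈ 6.31 mm

Direct runoff: 0.0, 7.0, 31.0, 81.0, 122.0, 169.0, 129.0, 99.0, 75.0, 58.0, 0.0 m³/s; ΣQ_DR = 771.0 m³/s.
V = ΣQ_DR · Δt = 771.0 × 900 s = 6.939 × 10^5 m³.
Over A = 110 km², depth = V / A = 6.31 mm.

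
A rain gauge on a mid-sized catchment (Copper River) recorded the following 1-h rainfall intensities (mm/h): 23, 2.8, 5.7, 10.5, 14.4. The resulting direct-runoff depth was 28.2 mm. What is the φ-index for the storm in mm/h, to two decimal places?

Only the 3 blocks with intensity above φ contribute runoff: 23, 10.5, 14.4 mm/h.
Σ(I−φ)·Δt = d  ⇒  (23+10.5+14.4 − 3φ)·1 = 28.2
φ = (47.90 − 28.2/1) / 3 = 6.57 mm/h.

φ ≈ 6.57 mm/h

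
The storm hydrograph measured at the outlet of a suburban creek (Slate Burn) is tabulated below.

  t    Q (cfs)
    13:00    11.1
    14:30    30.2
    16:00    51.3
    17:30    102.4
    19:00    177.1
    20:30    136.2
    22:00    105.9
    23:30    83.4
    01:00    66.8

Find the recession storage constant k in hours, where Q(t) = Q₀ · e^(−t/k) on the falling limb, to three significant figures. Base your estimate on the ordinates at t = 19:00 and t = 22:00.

k ≈ 5.83 h

On the falling limb, Q drops from 177.1 to 105.9 cfs between t = 19:00 and t = 22:00 (Δt = 3 h).
k = −Δt / ln(Q₂/Q₁) = −3 / ln(105.9/177.1) = 5.83 h.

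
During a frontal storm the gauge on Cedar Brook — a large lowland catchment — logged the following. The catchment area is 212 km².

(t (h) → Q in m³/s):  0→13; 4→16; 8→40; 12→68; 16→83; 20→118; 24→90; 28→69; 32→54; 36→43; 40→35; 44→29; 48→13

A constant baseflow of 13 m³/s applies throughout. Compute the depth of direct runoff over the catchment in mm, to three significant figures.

Direct runoff: 0.0, 3.0, 27.0, 55.0, 70.0, 105.0, 77.0, 56.0, 41.0, 30.0, 22.0, 16.0, 0.0 m³/s; ΣQ_DR = 502.0 m³/s.
V = ΣQ_DR · Δt = 502.0 × 14400 s = 7.229 × 10^6 m³.
Over A = 212 km², depth = V / A = 34.1 mm.

d ≈ 34.1 mm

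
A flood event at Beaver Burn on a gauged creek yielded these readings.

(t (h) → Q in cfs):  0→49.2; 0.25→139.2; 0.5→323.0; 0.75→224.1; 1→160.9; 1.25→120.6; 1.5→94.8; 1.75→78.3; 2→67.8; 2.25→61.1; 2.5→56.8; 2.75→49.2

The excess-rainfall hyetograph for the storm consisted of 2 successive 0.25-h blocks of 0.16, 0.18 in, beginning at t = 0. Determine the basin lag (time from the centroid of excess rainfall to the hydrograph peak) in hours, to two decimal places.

t_L ≈ 0.24 h

Centroid of excess rainfall: t_c = Σ P_i·t̄_i / ΣP_i = 0.2574 h (block centres at 0.125, 0.375 h).
Hydrograph peak occurs at t = 0.5 h, so basin lag t_L = 0.5 − 0.2574 = 0.24 h.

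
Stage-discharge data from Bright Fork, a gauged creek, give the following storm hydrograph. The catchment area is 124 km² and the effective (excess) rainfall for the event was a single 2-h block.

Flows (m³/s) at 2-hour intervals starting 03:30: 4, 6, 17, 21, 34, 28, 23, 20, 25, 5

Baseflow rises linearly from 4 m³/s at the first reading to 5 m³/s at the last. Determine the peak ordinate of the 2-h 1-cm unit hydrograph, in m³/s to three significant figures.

U_p ≈ 36.9 m³/s

Direct runoff: 0.00, 1.89, 12.78, 16.67, 29.56, 23.44, 18.33, 15.22, 20.11, 0.00 m³/s; ΣQ_DR = 138.0 m³/s, peak = 29.56 m³/s.
Runoff depth d = ΣQ_DR·Δt / A = 138.0 × 7200 / (124 km²) = 8.013 mm.
The 1-cm UH is the DRH scaled by (10 mm)/d, so U_p = 29.56 × 10/8.013 = 36.9 m³/s.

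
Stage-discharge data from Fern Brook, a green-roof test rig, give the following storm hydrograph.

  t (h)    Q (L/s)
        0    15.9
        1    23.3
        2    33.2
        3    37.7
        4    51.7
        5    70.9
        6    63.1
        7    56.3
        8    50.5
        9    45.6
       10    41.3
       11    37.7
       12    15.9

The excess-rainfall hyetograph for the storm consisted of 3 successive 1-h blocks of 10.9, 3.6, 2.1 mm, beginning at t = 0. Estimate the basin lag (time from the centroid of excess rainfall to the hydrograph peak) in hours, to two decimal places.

Centroid of excess rainfall: t_c = Σ P_i·t̄_i / ΣP_i = 0.9699 h (block centres at 0.5, 1.5, 2.5 h).
Hydrograph peak occurs at t = 5 h, so basin lag t_L = 5 − 0.9699 = 4.03 h.

t_L ≈ 4.03 h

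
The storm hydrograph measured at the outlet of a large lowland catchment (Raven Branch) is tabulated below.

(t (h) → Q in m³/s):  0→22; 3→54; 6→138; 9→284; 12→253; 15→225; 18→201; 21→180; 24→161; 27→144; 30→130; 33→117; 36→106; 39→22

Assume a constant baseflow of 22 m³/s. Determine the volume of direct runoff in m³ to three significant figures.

Direct-runoff ordinates (Q − Q_b): 0.0, 32.0, 116.0, 262.0, 231.0, 203.0, 179.0, 158.0, 139.0, 122.0, 108.0, 95.0, 84.0, 0.0 m³/s.
ΣQ_DR = 1729 m³/s.
With Δt = 3 h = 10800 s, V = ΣQ_DR · Δt = 1729 × 10800 = 1.87 × 10^7 m³.

V ≈ 1.87 × 10^7 m³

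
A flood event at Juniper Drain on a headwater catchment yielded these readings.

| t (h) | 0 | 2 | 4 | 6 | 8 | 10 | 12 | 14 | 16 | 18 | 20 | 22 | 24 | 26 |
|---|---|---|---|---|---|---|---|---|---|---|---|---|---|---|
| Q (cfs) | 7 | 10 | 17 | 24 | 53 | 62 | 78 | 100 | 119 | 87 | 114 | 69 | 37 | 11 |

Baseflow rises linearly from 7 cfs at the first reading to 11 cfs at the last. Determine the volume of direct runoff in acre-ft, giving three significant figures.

V ≈ 109 acre-ft

Direct-runoff ordinates (Q − Q_b): 0.00, 2.69, 9.38, 16.08, 44.77, 53.46, 69.15, 90.85, 109.54, 77.23, 103.92, 58.62, 26.31, 0.00 cfs.
ΣQ_DR = 662.0 cfs.
With Δt = 2 h = 7200 s, V = ΣQ_DR · Δt = 662.0 × 7200 = 4.77 × 10^6 ft³ = 109 acre-ft.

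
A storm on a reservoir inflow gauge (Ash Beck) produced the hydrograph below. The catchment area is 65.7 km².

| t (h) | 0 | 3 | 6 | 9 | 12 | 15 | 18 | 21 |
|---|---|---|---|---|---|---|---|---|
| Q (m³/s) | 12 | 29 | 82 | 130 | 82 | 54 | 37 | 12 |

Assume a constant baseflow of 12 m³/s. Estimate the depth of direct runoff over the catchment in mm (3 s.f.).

d ≈ 56.2 mm

Direct runoff: 0.0, 17.0, 70.0, 118.0, 70.0, 42.0, 25.0, 0.0 m³/s; ΣQ_DR = 342.0 m³/s.
V = ΣQ_DR · Δt = 342.0 × 10800 s = 3.694 × 10^6 m³.
Over A = 65.7 km², depth = V / A = 56.2 mm.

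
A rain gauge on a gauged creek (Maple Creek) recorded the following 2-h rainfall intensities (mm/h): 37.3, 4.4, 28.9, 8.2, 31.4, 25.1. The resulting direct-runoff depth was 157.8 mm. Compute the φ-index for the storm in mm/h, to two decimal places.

Only the 4 blocks with intensity above φ contribute runoff: 37.3, 28.9, 31.4, 25.1 mm/h.
Σ(I−φ)·Δt = d  ⇒  (37.3+28.9+31.4+25.1 − 4φ)·2 = 157.8
φ = (122.7 − 157.8/2) / 4 = 10.95 mm/h.

φ ≈ 10.95 mm/h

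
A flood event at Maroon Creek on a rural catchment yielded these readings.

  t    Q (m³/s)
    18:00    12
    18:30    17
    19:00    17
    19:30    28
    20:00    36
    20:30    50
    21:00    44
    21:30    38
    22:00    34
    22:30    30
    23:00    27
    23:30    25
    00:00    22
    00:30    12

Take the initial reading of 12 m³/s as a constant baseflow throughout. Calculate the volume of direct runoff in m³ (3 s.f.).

Direct-runoff ordinates (Q − Q_b): 0.0, 5.0, 5.0, 16.0, 24.0, 38.0, 32.0, 26.0, 22.0, 18.0, 15.0, 13.0, 10.0, 0.0 m³/s.
ΣQ_DR = 224.0 m³/s.
With Δt = 0.5 h = 1800 s, V = ΣQ_DR · Δt = 224.0 × 1800 = 4.03 × 10^5 m³.

V ≈ 4.03 × 10^5 m³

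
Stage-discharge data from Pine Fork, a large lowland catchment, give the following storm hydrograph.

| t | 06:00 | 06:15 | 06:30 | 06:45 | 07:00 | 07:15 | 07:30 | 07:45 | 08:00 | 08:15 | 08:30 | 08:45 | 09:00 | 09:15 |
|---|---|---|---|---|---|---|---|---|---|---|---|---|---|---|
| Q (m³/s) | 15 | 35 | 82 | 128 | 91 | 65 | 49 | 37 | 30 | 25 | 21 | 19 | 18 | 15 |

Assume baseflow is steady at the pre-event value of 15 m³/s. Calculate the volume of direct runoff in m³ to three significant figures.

V ≈ 3.78 × 10^5 m³

Direct-runoff ordinates (Q − Q_b): 0.0, 20.0, 67.0, 113.0, 76.0, 50.0, 34.0, 22.0, 15.0, 10.0, 6.0, 4.0, 3.0, 0.0 m³/s.
ΣQ_DR = 420.0 m³/s.
With Δt = 0.25 h = 900 s, V = ΣQ_DR · Δt = 420.0 × 900 = 3.78 × 10^5 m³.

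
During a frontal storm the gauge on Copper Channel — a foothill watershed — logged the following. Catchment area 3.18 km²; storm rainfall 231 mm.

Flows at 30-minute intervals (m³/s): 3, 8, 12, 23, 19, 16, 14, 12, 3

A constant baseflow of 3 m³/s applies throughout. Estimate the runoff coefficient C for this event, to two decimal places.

ΣQ_DR = 83.00 m³/s; V = ΣQ_DR·Δt = 1.494 × 10^5 m³.
Runoff depth d = V / A = 46.98 mm.
C = d / P = 46.98 / 231 = 0.20.

C ≈ 0.20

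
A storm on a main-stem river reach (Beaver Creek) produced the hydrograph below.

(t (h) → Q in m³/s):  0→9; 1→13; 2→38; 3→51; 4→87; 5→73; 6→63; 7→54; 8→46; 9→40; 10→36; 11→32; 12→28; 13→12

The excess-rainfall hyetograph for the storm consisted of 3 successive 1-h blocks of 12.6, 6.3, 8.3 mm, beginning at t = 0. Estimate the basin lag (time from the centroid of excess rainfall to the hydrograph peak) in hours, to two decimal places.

Centroid of excess rainfall: t_c = Σ P_i·t̄_i / ΣP_i = 1.3419 h (block centres at 0.5, 1.5, 2.5 h).
Hydrograph peak occurs at t = 4 h, so basin lag t_L = 4 − 1.3419 = 2.66 h.

t_L ≈ 2.66 h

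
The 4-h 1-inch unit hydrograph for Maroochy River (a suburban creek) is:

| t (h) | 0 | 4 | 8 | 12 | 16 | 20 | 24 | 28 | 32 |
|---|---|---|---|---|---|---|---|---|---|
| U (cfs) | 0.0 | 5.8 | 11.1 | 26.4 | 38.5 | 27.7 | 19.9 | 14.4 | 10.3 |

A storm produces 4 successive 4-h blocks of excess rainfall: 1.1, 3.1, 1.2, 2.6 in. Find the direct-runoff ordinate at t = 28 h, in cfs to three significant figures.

By discrete convolution, Q_j = Σ (P_i / 1 in) · U_{j−i}.
At t = 28 h (j=7): Q = (1.1/1)·14.4 + (3.1/1)·19.9 + (1.2/1)·27.7 + (2.6/1)·38.5 = 211 cfs.

Q ≈ 211 cfs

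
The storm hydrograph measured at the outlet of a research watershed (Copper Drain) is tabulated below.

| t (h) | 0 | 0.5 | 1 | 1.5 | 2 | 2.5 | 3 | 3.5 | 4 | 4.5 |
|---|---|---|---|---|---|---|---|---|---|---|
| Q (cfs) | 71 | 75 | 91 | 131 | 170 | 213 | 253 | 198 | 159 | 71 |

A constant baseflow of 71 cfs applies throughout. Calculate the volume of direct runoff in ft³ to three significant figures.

Direct-runoff ordinates (Q − Q_b): 0.0, 4.0, 20.0, 60.0, 99.0, 142.0, 182.0, 127.0, 88.0, 0.0 cfs.
ΣQ_DR = 722.0 cfs.
With Δt = 0.5 h = 1800 s, V = ΣQ_DR · Δt = 722.0 × 1800 = 1.30 × 10^6 ft³.

V ≈ 1.30 × 10^6 ft³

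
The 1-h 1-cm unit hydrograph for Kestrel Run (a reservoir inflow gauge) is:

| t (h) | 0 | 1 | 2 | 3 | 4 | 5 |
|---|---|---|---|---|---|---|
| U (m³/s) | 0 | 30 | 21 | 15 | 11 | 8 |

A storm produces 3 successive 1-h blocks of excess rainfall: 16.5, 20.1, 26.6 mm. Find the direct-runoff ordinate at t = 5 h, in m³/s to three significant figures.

By discrete convolution, Q_j = Σ (P_i / 10 mm) · U_{j−i}.
At t = 5 h (j=5): Q = (16.5/10)·8 + (20.1/10)·11 + (26.6/10)·15 = 75.2 m³/s.

Q ≈ 75.2 m³/s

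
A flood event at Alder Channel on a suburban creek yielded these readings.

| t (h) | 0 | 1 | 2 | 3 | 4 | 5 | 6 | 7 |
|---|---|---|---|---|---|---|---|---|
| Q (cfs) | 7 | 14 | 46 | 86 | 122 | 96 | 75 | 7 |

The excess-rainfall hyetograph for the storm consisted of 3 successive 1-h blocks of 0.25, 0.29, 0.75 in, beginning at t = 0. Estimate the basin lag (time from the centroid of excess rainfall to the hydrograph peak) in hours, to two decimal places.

t_L ≈ 2.11 h

Centroid of excess rainfall: t_c = Σ P_i·t̄_i / ΣP_i = 1.8876 h (block centres at 0.5, 1.5, 2.5 h).
Hydrograph peak occurs at t = 4 h, so basin lag t_L = 4 − 1.8876 = 2.11 h.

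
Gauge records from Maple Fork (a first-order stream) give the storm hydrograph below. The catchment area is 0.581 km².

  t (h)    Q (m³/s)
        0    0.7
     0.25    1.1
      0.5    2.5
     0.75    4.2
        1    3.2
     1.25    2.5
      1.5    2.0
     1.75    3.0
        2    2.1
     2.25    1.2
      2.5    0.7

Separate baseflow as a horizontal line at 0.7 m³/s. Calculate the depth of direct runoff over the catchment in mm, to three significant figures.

Direct runoff: 0.0, 0.4, 1.8, 3.5, 2.5, 1.8, 1.3, 2.3, 1.4, 0.5, 0.0 m³/s; ΣQ_DR = 15.50 m³/s.
V = ΣQ_DR · Δt = 15.50 × 900 s = 13950 m³.
Over A = 0.581 km², depth = V / A = 24.0 mm.

d ≈ 24.0 mm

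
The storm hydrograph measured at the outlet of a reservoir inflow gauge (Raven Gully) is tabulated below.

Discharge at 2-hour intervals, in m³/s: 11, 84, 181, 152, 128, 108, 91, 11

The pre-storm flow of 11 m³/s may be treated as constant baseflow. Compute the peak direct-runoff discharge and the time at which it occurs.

Q_p = 170.0 m³/s at t = 4 h

Subtracting baseflow gives direct-runoff ordinates: 0.0, 73.0, 170.0, 141.0, 117.0, 97.0, 80.0, 0.0 m³/s.
The maximum is 170.0 m³/s, occurring at the reading for t = 4 h.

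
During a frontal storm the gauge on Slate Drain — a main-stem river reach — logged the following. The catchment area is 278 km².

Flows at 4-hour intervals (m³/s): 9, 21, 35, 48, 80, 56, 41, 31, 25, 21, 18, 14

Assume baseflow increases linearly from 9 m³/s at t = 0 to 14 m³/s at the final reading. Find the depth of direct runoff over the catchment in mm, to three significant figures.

d ≈ 13.5 mm

Direct runoff: 0.00, 11.55, 25.09, 37.64, 69.18, 44.73, 29.27, 18.82, 12.36, 7.91, 4.45, 0.00 m³/s; ΣQ_DR = 261.0 m³/s.
V = ΣQ_DR · Δt = 261.0 × 14400 s = 3.758 × 10^6 m³.
Over A = 278 km², depth = V / A = 13.5 mm.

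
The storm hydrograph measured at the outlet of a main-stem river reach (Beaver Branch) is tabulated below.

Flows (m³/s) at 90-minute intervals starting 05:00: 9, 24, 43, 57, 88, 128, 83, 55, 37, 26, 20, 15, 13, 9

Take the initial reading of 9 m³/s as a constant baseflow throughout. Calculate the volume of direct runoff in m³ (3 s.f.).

Direct-runoff ordinates (Q − Q_b): 0.0, 15.0, 34.0, 48.0, 79.0, 119.0, 74.0, 46.0, 28.0, 17.0, 11.0, 6.0, 4.0, 0.0 m³/s.
ΣQ_DR = 481.0 m³/s.
With Δt = 1.5 h = 5400 s, V = ΣQ_DR · Δt = 481.0 × 5400 = 2.60 × 10^6 m³.

V ≈ 2.60 × 10^6 m³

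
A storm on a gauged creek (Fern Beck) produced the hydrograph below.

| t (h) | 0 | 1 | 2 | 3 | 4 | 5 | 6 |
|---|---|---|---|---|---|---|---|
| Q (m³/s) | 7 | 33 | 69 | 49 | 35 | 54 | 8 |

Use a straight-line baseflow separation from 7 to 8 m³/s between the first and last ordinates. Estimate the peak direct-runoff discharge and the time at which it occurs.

Q_p = 61.67 m³/s at t = 2 h

Subtracting baseflow gives direct-runoff ordinates: 0.00, 25.83, 61.67, 41.50, 27.33, 46.17, 0.00 m³/s.
The maximum is 61.67 m³/s, occurring at the reading for t = 2 h.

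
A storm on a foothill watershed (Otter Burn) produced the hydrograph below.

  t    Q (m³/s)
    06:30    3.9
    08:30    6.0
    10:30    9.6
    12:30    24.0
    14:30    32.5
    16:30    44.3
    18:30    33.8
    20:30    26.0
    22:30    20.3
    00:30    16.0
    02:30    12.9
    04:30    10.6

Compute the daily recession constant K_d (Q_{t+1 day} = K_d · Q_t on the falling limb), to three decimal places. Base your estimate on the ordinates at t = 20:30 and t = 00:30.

K_d ≈ 0.054

Between t = 20:30 and t = 00:30 the flow falls from 26.0 to 16.0 m³/s over 2×2 h = 4 h.
Per-interval ratio K = (16.0/26.0)^(1/2) = 0.7845; K_d = K^(24/2) = 0.054.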